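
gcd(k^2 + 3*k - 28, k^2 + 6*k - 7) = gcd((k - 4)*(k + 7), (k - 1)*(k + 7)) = k + 7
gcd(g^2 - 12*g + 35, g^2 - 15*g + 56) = g - 7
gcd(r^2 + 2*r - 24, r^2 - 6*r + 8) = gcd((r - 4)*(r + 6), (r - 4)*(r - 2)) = r - 4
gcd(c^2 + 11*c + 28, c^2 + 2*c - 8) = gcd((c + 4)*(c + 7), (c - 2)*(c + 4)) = c + 4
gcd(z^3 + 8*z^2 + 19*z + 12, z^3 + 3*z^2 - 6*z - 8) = z^2 + 5*z + 4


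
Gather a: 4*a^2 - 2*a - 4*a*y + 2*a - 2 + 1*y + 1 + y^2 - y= 4*a^2 - 4*a*y + y^2 - 1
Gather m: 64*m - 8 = 64*m - 8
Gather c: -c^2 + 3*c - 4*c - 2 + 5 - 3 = -c^2 - c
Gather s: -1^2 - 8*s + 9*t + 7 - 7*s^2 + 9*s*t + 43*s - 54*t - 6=-7*s^2 + s*(9*t + 35) - 45*t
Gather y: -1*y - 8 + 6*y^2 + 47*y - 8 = 6*y^2 + 46*y - 16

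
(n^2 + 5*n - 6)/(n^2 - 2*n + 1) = (n + 6)/(n - 1)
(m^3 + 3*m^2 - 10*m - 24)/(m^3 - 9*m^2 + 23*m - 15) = (m^2 + 6*m + 8)/(m^2 - 6*m + 5)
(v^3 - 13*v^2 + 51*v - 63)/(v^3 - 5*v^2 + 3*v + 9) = (v - 7)/(v + 1)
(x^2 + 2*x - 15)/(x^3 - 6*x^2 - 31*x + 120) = 1/(x - 8)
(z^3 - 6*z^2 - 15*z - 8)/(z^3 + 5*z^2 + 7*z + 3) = (z - 8)/(z + 3)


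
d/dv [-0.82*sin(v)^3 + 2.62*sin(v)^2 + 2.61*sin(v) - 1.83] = (-2.46*sin(v)^2 + 5.24*sin(v) + 2.61)*cos(v)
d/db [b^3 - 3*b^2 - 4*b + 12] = 3*b^2 - 6*b - 4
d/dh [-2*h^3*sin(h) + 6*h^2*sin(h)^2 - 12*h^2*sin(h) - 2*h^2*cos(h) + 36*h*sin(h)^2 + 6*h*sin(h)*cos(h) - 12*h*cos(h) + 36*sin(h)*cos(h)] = -2*h^3*cos(h) - 4*h^2*sin(h) + 6*h^2*sin(2*h) - 12*h^2*cos(h) - 12*h*sin(h) + 36*h*sin(2*h) - 4*h*cos(h) + 6*h + 3*sin(2*h) - 12*cos(h) + 18*cos(2*h) + 18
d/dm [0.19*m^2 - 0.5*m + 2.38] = 0.38*m - 0.5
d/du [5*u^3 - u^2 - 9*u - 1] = 15*u^2 - 2*u - 9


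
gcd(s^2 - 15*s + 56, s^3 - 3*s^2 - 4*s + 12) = 1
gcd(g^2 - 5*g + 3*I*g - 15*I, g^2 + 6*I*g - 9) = g + 3*I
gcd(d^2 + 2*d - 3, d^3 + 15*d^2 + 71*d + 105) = d + 3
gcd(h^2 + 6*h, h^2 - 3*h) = h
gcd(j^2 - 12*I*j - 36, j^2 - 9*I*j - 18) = j - 6*I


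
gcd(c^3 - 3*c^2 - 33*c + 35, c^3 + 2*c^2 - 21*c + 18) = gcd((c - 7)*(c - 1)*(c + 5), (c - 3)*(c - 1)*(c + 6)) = c - 1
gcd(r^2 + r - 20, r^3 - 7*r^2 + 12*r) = r - 4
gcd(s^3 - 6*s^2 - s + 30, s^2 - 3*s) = s - 3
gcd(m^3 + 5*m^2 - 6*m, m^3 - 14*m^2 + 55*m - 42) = m - 1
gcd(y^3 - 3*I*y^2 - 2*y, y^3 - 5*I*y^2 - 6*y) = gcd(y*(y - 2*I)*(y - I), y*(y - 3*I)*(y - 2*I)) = y^2 - 2*I*y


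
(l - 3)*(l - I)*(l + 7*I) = l^3 - 3*l^2 + 6*I*l^2 + 7*l - 18*I*l - 21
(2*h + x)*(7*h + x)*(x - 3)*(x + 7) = 14*h^2*x^2 + 56*h^2*x - 294*h^2 + 9*h*x^3 + 36*h*x^2 - 189*h*x + x^4 + 4*x^3 - 21*x^2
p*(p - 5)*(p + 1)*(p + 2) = p^4 - 2*p^3 - 13*p^2 - 10*p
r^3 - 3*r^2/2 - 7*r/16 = r*(r - 7/4)*(r + 1/4)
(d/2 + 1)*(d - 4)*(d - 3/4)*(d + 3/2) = d^4/2 - 5*d^3/8 - 85*d^2/16 - 15*d/8 + 9/2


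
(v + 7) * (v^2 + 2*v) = v^3 + 9*v^2 + 14*v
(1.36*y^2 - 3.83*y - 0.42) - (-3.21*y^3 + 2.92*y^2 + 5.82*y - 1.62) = 3.21*y^3 - 1.56*y^2 - 9.65*y + 1.2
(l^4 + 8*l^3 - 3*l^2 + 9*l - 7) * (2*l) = 2*l^5 + 16*l^4 - 6*l^3 + 18*l^2 - 14*l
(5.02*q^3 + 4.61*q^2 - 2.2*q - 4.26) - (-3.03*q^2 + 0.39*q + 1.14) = 5.02*q^3 + 7.64*q^2 - 2.59*q - 5.4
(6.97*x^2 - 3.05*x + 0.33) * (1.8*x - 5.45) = 12.546*x^3 - 43.4765*x^2 + 17.2165*x - 1.7985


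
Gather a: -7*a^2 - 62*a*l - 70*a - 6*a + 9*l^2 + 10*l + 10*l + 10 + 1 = -7*a^2 + a*(-62*l - 76) + 9*l^2 + 20*l + 11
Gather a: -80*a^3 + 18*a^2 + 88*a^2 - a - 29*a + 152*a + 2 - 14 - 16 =-80*a^3 + 106*a^2 + 122*a - 28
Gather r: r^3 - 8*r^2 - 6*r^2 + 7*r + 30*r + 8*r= r^3 - 14*r^2 + 45*r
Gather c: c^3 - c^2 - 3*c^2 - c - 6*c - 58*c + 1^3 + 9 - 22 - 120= c^3 - 4*c^2 - 65*c - 132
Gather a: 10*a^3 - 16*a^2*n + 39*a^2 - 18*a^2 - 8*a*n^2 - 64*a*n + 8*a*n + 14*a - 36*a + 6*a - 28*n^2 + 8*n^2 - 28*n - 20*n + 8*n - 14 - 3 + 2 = 10*a^3 + a^2*(21 - 16*n) + a*(-8*n^2 - 56*n - 16) - 20*n^2 - 40*n - 15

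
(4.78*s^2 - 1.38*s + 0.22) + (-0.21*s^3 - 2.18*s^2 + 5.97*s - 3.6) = -0.21*s^3 + 2.6*s^2 + 4.59*s - 3.38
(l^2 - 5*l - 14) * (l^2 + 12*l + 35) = l^4 + 7*l^3 - 39*l^2 - 343*l - 490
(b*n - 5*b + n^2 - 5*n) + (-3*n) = b*n - 5*b + n^2 - 8*n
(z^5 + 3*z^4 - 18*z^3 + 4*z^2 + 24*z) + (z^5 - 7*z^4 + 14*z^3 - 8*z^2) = 2*z^5 - 4*z^4 - 4*z^3 - 4*z^2 + 24*z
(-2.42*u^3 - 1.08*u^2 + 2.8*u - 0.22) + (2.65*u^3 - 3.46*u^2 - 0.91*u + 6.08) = 0.23*u^3 - 4.54*u^2 + 1.89*u + 5.86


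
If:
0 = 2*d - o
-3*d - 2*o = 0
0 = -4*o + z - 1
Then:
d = 0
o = 0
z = 1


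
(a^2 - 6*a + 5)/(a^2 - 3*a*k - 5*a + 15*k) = (a - 1)/(a - 3*k)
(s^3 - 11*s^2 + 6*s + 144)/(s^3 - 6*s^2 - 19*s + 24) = (s - 6)/(s - 1)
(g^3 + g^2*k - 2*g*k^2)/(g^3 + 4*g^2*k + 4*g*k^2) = (g - k)/(g + 2*k)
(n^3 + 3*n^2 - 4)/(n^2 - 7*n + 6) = (n^2 + 4*n + 4)/(n - 6)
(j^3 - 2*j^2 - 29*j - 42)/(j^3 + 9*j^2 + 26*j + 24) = (j - 7)/(j + 4)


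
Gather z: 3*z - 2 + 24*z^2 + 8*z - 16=24*z^2 + 11*z - 18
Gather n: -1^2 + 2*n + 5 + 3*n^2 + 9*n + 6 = 3*n^2 + 11*n + 10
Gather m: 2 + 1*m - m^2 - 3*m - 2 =-m^2 - 2*m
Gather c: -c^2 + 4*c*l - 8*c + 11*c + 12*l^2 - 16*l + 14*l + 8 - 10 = -c^2 + c*(4*l + 3) + 12*l^2 - 2*l - 2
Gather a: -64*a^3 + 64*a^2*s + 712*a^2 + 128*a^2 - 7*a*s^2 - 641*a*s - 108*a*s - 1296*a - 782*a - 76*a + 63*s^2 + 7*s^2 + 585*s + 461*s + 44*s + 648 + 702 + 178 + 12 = -64*a^3 + a^2*(64*s + 840) + a*(-7*s^2 - 749*s - 2154) + 70*s^2 + 1090*s + 1540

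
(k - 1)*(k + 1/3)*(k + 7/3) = k^3 + 5*k^2/3 - 17*k/9 - 7/9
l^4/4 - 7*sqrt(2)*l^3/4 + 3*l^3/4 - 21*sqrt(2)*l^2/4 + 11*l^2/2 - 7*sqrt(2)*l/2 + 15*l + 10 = (l/2 + 1/2)*(l/2 + 1)*(l - 5*sqrt(2))*(l - 2*sqrt(2))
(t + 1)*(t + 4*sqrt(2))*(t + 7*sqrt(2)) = t^3 + t^2 + 11*sqrt(2)*t^2 + 11*sqrt(2)*t + 56*t + 56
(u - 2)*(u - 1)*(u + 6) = u^3 + 3*u^2 - 16*u + 12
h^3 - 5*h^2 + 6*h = h*(h - 3)*(h - 2)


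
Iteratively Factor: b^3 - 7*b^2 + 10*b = (b - 2)*(b^2 - 5*b) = (b - 5)*(b - 2)*(b)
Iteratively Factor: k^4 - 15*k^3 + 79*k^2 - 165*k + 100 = (k - 5)*(k^3 - 10*k^2 + 29*k - 20) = (k - 5)^2*(k^2 - 5*k + 4) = (k - 5)^2*(k - 4)*(k - 1)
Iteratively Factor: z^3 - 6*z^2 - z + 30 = (z - 3)*(z^2 - 3*z - 10) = (z - 5)*(z - 3)*(z + 2)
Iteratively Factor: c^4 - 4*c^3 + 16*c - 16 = (c - 2)*(c^3 - 2*c^2 - 4*c + 8) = (c - 2)^2*(c^2 - 4) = (c - 2)^2*(c + 2)*(c - 2)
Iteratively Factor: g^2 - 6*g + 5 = (g - 5)*(g - 1)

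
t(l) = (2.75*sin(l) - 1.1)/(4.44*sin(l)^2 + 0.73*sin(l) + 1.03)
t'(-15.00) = 1.01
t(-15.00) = -1.19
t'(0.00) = 3.43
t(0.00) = -1.07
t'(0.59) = 0.56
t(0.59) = 0.15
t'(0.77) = 0.24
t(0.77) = 0.22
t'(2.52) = -0.48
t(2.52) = 0.17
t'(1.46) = 0.00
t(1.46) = 0.27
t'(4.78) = -0.06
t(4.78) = -0.81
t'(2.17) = -0.09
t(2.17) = 0.25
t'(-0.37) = -0.77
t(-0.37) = -1.56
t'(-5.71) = 0.60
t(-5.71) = 0.14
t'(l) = (-8.88*sin(l)*cos(l) - 0.73*cos(l))*(2.75*sin(l) - 1.1)/(4.44*sin(l)^2 + 0.73*sin(l) + 1.03)^2 + 2.75*cos(l)/(4.44*sin(l)^2 + 0.73*sin(l) + 1.03)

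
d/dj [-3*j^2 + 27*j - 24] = 27 - 6*j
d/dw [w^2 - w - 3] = 2*w - 1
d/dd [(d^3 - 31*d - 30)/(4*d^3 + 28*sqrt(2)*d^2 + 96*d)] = (d*(3*d^2 - 31)*(d^2 + 7*sqrt(2)*d + 24) + (3*d^2 + 14*sqrt(2)*d + 24)*(-d^3 + 31*d + 30))/(4*d^2*(d^2 + 7*sqrt(2)*d + 24)^2)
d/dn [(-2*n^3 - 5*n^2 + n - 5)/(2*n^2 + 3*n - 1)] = (-4*n^4 - 12*n^3 - 11*n^2 + 30*n + 14)/(4*n^4 + 12*n^3 + 5*n^2 - 6*n + 1)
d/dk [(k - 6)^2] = 2*k - 12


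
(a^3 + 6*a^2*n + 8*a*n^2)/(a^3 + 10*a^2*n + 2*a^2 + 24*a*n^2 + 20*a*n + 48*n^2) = a*(a + 2*n)/(a^2 + 6*a*n + 2*a + 12*n)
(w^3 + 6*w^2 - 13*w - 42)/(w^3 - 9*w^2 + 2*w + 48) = (w + 7)/(w - 8)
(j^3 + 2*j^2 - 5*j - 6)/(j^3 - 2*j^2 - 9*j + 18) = (j + 1)/(j - 3)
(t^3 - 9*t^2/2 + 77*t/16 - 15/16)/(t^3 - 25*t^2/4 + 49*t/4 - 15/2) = (t - 1/4)/(t - 2)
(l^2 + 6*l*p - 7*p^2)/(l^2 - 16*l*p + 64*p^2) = (l^2 + 6*l*p - 7*p^2)/(l^2 - 16*l*p + 64*p^2)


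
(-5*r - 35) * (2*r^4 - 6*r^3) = -10*r^5 - 40*r^4 + 210*r^3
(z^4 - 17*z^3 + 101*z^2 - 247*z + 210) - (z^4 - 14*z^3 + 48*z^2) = -3*z^3 + 53*z^2 - 247*z + 210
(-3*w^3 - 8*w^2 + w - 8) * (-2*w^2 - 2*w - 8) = 6*w^5 + 22*w^4 + 38*w^3 + 78*w^2 + 8*w + 64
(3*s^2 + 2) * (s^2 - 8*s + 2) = 3*s^4 - 24*s^3 + 8*s^2 - 16*s + 4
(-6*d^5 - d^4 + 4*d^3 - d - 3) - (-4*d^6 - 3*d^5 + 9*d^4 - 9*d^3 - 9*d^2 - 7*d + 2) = 4*d^6 - 3*d^5 - 10*d^4 + 13*d^3 + 9*d^2 + 6*d - 5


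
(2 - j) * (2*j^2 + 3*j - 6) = -2*j^3 + j^2 + 12*j - 12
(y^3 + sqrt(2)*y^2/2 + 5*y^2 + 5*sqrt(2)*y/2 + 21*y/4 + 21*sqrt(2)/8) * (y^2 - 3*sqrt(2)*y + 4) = y^5 - 5*sqrt(2)*y^4/2 + 5*y^4 - 25*sqrt(2)*y^3/2 + 25*y^3/4 - 89*sqrt(2)*y^2/8 + 5*y^2 + 21*y/4 + 10*sqrt(2)*y + 21*sqrt(2)/2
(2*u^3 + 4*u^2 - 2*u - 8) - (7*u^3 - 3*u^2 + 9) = -5*u^3 + 7*u^2 - 2*u - 17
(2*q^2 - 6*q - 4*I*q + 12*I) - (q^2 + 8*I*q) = q^2 - 6*q - 12*I*q + 12*I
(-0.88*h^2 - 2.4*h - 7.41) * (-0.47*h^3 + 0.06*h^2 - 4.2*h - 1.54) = 0.4136*h^5 + 1.0752*h^4 + 7.0347*h^3 + 10.9906*h^2 + 34.818*h + 11.4114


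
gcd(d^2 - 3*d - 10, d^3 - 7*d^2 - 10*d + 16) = d + 2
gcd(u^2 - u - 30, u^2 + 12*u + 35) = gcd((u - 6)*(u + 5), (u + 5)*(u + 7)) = u + 5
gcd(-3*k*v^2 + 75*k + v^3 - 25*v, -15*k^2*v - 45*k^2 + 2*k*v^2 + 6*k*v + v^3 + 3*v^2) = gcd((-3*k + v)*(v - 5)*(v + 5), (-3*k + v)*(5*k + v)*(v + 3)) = -3*k + v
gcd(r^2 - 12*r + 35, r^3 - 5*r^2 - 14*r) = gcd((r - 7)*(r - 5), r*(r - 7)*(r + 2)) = r - 7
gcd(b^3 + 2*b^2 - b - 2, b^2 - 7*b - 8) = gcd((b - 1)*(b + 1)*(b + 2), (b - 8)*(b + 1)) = b + 1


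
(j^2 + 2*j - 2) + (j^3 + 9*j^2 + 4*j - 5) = j^3 + 10*j^2 + 6*j - 7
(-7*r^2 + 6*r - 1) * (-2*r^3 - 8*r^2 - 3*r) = 14*r^5 + 44*r^4 - 25*r^3 - 10*r^2 + 3*r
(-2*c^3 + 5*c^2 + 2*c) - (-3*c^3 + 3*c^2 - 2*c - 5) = c^3 + 2*c^2 + 4*c + 5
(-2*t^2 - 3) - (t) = -2*t^2 - t - 3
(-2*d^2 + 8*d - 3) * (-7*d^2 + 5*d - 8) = 14*d^4 - 66*d^3 + 77*d^2 - 79*d + 24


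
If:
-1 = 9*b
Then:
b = -1/9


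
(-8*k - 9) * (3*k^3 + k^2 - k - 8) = -24*k^4 - 35*k^3 - k^2 + 73*k + 72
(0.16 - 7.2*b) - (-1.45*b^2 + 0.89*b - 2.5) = 1.45*b^2 - 8.09*b + 2.66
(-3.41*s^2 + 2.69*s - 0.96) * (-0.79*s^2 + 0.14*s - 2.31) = 2.6939*s^4 - 2.6025*s^3 + 9.0121*s^2 - 6.3483*s + 2.2176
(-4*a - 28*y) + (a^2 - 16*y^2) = a^2 - 4*a - 16*y^2 - 28*y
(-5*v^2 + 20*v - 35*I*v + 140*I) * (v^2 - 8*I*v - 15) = -5*v^4 + 20*v^3 + 5*I*v^3 - 205*v^2 - 20*I*v^2 + 820*v + 525*I*v - 2100*I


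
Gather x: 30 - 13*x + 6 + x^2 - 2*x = x^2 - 15*x + 36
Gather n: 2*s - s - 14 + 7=s - 7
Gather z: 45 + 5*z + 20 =5*z + 65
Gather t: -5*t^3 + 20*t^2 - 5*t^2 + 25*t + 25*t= -5*t^3 + 15*t^2 + 50*t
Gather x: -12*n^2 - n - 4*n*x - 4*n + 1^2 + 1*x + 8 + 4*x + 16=-12*n^2 - 5*n + x*(5 - 4*n) + 25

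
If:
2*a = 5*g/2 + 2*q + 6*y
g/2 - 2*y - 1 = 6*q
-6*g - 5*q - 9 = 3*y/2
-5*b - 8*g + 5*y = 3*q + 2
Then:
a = 208*y/77 - 41/22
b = 81*y/70 + 9/5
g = 2*y/77 - 14/11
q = -51*y/154 - 3/11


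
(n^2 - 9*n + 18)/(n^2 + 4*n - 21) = (n - 6)/(n + 7)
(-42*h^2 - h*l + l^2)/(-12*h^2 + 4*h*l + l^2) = (7*h - l)/(2*h - l)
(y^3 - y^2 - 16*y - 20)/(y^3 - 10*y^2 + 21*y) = (y^3 - y^2 - 16*y - 20)/(y*(y^2 - 10*y + 21))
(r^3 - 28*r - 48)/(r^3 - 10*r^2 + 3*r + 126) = (r^2 + 6*r + 8)/(r^2 - 4*r - 21)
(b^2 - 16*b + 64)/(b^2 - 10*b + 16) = (b - 8)/(b - 2)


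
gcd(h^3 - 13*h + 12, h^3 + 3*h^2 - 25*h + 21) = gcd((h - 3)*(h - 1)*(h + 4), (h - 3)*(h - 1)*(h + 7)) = h^2 - 4*h + 3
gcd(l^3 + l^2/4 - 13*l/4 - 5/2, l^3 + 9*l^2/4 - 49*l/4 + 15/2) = l - 2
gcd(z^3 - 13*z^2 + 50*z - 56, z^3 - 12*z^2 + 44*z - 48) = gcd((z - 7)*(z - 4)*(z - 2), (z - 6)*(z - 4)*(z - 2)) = z^2 - 6*z + 8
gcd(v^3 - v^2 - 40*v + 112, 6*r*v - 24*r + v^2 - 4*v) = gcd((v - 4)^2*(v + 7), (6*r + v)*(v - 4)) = v - 4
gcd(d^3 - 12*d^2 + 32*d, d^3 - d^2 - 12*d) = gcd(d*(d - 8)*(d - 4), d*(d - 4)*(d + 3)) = d^2 - 4*d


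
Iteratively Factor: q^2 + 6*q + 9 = (q + 3)*(q + 3)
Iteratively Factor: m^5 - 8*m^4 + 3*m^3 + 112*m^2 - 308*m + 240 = (m - 3)*(m^4 - 5*m^3 - 12*m^2 + 76*m - 80) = (m - 3)*(m - 2)*(m^3 - 3*m^2 - 18*m + 40) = (m - 3)*(m - 2)^2*(m^2 - m - 20) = (m - 3)*(m - 2)^2*(m + 4)*(m - 5)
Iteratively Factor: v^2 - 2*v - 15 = (v + 3)*(v - 5)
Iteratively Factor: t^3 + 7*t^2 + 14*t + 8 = (t + 2)*(t^2 + 5*t + 4) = (t + 2)*(t + 4)*(t + 1)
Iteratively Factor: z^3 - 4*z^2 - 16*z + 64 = (z - 4)*(z^2 - 16) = (z - 4)^2*(z + 4)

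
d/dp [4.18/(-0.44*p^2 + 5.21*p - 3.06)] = (3.6784*p - 21.7778)/(0.44*p^2 - 5.21*p + 3.06)^2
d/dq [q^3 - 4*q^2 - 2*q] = 3*q^2 - 8*q - 2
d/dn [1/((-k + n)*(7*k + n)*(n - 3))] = ((k - n)*(7*k + n) + (k - n)*(n - 3) - (7*k + n)*(n - 3))/((k - n)^2*(7*k + n)^2*(n - 3)^2)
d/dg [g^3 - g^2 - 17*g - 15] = 3*g^2 - 2*g - 17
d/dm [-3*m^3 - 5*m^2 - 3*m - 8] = -9*m^2 - 10*m - 3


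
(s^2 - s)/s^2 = (s - 1)/s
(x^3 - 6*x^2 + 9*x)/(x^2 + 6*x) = (x^2 - 6*x + 9)/(x + 6)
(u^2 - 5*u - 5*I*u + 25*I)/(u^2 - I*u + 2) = (u^2 - 5*u - 5*I*u + 25*I)/(u^2 - I*u + 2)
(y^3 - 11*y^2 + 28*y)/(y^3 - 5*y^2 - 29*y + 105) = y*(y - 4)/(y^2 + 2*y - 15)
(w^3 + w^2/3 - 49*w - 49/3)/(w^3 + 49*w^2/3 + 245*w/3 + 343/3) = (3*w^2 - 20*w - 7)/(3*w^2 + 28*w + 49)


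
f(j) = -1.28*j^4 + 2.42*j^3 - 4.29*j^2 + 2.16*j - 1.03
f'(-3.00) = 231.48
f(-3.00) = -215.14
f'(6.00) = -893.88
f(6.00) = -1278.67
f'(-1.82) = 72.69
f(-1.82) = -47.80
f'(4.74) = -420.66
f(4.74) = -475.59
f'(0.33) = -0.06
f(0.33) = -0.71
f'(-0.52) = 9.30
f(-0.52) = -3.75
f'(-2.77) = 190.45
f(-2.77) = -166.72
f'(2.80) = -77.34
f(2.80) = -54.17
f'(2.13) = -32.66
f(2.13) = -18.85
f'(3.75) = -197.92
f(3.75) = -178.77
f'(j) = -5.12*j^3 + 7.26*j^2 - 8.58*j + 2.16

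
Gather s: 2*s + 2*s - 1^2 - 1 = 4*s - 2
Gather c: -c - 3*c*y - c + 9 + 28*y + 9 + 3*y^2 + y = c*(-3*y - 2) + 3*y^2 + 29*y + 18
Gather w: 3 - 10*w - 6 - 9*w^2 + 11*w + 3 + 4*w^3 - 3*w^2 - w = 4*w^3 - 12*w^2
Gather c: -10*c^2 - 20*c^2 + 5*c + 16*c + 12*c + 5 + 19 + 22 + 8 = -30*c^2 + 33*c + 54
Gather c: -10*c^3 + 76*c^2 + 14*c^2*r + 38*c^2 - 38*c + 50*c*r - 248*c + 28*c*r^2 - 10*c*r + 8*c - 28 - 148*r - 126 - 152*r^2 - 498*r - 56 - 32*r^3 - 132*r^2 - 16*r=-10*c^3 + c^2*(14*r + 114) + c*(28*r^2 + 40*r - 278) - 32*r^3 - 284*r^2 - 662*r - 210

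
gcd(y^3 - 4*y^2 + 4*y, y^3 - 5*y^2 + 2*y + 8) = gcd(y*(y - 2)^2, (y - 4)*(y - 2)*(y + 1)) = y - 2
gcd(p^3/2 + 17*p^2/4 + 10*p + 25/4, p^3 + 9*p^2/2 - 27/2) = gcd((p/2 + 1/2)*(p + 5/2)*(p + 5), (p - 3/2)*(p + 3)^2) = 1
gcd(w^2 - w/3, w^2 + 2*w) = w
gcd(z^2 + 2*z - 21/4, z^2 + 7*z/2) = z + 7/2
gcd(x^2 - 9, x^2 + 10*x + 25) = 1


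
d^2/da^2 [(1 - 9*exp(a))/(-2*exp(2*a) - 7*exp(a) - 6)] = (36*exp(4*a) - 142*exp(3*a) - 690*exp(2*a) - 379*exp(a) + 366)*exp(a)/(8*exp(6*a) + 84*exp(5*a) + 366*exp(4*a) + 847*exp(3*a) + 1098*exp(2*a) + 756*exp(a) + 216)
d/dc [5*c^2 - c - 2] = 10*c - 1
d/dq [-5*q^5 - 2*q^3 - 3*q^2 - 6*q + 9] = -25*q^4 - 6*q^2 - 6*q - 6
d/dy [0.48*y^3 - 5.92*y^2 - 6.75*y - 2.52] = 1.44*y^2 - 11.84*y - 6.75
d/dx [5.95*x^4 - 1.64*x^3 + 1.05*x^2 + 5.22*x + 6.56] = 23.8*x^3 - 4.92*x^2 + 2.1*x + 5.22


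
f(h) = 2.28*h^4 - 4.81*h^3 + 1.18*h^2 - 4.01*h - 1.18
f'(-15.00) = -34066.16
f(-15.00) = 131983.22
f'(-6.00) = -2507.57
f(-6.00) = 4059.20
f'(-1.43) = -63.56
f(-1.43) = 30.57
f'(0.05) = -3.93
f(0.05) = -1.38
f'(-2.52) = -247.54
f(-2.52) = 185.34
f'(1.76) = 5.17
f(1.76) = -8.93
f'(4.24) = 441.75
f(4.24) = 373.27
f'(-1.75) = -101.21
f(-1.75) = 56.61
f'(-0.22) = -5.32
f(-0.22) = -0.18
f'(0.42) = -4.89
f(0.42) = -2.94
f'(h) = 9.12*h^3 - 14.43*h^2 + 2.36*h - 4.01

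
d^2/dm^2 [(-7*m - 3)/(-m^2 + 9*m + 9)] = 2*(3*(20 - 7*m)*(-m^2 + 9*m + 9) - (2*m - 9)^2*(7*m + 3))/(-m^2 + 9*m + 9)^3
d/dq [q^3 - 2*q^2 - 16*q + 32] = 3*q^2 - 4*q - 16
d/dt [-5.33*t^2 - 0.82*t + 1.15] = -10.66*t - 0.82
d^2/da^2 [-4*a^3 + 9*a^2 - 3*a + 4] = 18 - 24*a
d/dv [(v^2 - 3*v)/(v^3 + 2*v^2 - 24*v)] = (-v^2 + 6*v - 18)/(v^4 + 4*v^3 - 44*v^2 - 96*v + 576)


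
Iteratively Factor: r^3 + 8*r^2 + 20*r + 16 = (r + 2)*(r^2 + 6*r + 8) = (r + 2)*(r + 4)*(r + 2)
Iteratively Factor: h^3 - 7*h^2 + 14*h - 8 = (h - 2)*(h^2 - 5*h + 4) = (h - 4)*(h - 2)*(h - 1)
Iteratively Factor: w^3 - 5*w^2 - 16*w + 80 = (w - 5)*(w^2 - 16) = (w - 5)*(w - 4)*(w + 4)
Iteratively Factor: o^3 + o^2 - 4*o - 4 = (o + 2)*(o^2 - o - 2) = (o + 1)*(o + 2)*(o - 2)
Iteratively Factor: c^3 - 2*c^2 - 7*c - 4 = (c - 4)*(c^2 + 2*c + 1) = (c - 4)*(c + 1)*(c + 1)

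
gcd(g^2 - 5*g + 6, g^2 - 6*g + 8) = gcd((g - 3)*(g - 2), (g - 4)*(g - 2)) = g - 2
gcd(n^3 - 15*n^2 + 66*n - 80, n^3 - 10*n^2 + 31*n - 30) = n^2 - 7*n + 10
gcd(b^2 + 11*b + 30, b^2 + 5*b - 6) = b + 6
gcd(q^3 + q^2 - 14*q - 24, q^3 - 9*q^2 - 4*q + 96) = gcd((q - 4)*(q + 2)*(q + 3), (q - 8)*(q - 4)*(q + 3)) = q^2 - q - 12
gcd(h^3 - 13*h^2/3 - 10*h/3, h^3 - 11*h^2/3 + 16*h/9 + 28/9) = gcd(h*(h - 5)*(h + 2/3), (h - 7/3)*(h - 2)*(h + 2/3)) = h + 2/3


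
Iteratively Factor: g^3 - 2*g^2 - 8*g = (g - 4)*(g^2 + 2*g) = g*(g - 4)*(g + 2)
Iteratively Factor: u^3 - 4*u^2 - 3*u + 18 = (u - 3)*(u^2 - u - 6) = (u - 3)*(u + 2)*(u - 3)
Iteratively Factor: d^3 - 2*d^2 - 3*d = (d - 3)*(d^2 + d) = (d - 3)*(d + 1)*(d)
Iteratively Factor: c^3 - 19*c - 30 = (c + 2)*(c^2 - 2*c - 15) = (c + 2)*(c + 3)*(c - 5)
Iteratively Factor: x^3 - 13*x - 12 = (x + 3)*(x^2 - 3*x - 4) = (x + 1)*(x + 3)*(x - 4)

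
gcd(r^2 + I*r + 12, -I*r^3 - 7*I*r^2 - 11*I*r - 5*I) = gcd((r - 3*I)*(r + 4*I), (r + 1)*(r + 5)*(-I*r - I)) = 1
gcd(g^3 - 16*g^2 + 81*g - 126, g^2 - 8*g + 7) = g - 7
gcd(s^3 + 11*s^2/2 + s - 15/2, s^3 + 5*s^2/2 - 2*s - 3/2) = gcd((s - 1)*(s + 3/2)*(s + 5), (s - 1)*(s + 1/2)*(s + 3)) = s - 1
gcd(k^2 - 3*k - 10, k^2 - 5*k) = k - 5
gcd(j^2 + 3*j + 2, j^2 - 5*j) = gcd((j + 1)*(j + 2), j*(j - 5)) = 1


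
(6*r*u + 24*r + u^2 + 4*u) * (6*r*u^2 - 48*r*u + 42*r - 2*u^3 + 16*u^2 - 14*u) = 36*r^2*u^3 - 144*r^2*u^2 - 900*r^2*u + 1008*r^2 - 6*r*u^4 + 24*r*u^3 + 150*r*u^2 - 168*r*u - 2*u^5 + 8*u^4 + 50*u^3 - 56*u^2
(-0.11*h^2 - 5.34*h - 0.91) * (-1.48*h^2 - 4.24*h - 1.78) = 0.1628*h^4 + 8.3696*h^3 + 24.1842*h^2 + 13.3636*h + 1.6198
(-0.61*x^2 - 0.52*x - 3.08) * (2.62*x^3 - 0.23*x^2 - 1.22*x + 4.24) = -1.5982*x^5 - 1.2221*x^4 - 7.2058*x^3 - 1.2436*x^2 + 1.5528*x - 13.0592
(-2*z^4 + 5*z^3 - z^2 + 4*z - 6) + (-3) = -2*z^4 + 5*z^3 - z^2 + 4*z - 9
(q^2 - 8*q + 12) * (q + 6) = q^3 - 2*q^2 - 36*q + 72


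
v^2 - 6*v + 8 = (v - 4)*(v - 2)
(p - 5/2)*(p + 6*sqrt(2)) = p^2 - 5*p/2 + 6*sqrt(2)*p - 15*sqrt(2)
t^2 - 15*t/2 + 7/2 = (t - 7)*(t - 1/2)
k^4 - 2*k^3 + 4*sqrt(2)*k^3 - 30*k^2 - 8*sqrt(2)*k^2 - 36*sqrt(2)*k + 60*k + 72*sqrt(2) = (k - 2)*(k - 3*sqrt(2))*(k + sqrt(2))*(k + 6*sqrt(2))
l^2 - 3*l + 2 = (l - 2)*(l - 1)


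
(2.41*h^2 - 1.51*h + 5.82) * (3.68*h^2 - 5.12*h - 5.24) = 8.8688*h^4 - 17.896*h^3 + 16.5204*h^2 - 21.886*h - 30.4968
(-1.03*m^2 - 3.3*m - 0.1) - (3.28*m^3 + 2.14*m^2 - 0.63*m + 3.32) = -3.28*m^3 - 3.17*m^2 - 2.67*m - 3.42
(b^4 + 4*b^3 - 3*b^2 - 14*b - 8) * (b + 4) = b^5 + 8*b^4 + 13*b^3 - 26*b^2 - 64*b - 32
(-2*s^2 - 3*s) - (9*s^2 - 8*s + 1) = -11*s^2 + 5*s - 1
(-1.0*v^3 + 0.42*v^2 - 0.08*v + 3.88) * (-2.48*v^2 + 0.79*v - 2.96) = 2.48*v^5 - 1.8316*v^4 + 3.4902*v^3 - 10.9288*v^2 + 3.302*v - 11.4848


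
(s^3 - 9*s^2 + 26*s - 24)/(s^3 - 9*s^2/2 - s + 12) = 2*(s - 3)/(2*s + 3)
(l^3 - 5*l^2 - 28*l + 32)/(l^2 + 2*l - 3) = (l^2 - 4*l - 32)/(l + 3)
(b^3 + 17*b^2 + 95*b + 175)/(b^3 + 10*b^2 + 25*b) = (b + 7)/b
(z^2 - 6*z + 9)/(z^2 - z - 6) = (z - 3)/(z + 2)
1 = 1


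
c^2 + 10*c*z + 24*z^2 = (c + 4*z)*(c + 6*z)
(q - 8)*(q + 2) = q^2 - 6*q - 16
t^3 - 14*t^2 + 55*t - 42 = (t - 7)*(t - 6)*(t - 1)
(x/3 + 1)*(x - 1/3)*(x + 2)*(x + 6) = x^4/3 + 32*x^3/9 + 97*x^2/9 + 8*x - 4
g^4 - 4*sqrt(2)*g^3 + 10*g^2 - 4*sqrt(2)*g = g*(g - 2*sqrt(2))*(g - sqrt(2))^2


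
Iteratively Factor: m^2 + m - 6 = (m + 3)*(m - 2)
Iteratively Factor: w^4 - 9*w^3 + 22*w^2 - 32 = (w + 1)*(w^3 - 10*w^2 + 32*w - 32) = (w - 2)*(w + 1)*(w^2 - 8*w + 16) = (w - 4)*(w - 2)*(w + 1)*(w - 4)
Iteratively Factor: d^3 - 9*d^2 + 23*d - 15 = (d - 3)*(d^2 - 6*d + 5) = (d - 3)*(d - 1)*(d - 5)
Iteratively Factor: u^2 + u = (u + 1)*(u)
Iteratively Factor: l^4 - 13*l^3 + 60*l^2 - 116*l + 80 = (l - 5)*(l^3 - 8*l^2 + 20*l - 16) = (l - 5)*(l - 2)*(l^2 - 6*l + 8) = (l - 5)*(l - 4)*(l - 2)*(l - 2)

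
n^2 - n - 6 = (n - 3)*(n + 2)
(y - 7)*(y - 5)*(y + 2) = y^3 - 10*y^2 + 11*y + 70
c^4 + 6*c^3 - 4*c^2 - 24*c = c*(c - 2)*(c + 2)*(c + 6)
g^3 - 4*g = g*(g - 2)*(g + 2)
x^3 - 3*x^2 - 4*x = x*(x - 4)*(x + 1)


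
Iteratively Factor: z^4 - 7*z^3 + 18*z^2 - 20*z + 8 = (z - 1)*(z^3 - 6*z^2 + 12*z - 8) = (z - 2)*(z - 1)*(z^2 - 4*z + 4) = (z - 2)^2*(z - 1)*(z - 2)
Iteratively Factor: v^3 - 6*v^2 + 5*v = (v)*(v^2 - 6*v + 5) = v*(v - 1)*(v - 5)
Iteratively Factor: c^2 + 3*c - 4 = (c - 1)*(c + 4)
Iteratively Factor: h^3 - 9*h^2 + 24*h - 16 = (h - 4)*(h^2 - 5*h + 4) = (h - 4)*(h - 1)*(h - 4)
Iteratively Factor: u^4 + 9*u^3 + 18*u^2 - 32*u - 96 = (u + 3)*(u^3 + 6*u^2 - 32) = (u - 2)*(u + 3)*(u^2 + 8*u + 16) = (u - 2)*(u + 3)*(u + 4)*(u + 4)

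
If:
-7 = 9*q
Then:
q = -7/9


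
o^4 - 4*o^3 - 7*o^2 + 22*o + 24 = (o - 4)*(o - 3)*(o + 1)*(o + 2)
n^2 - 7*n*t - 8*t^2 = (n - 8*t)*(n + t)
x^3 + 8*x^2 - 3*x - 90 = (x - 3)*(x + 5)*(x + 6)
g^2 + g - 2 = (g - 1)*(g + 2)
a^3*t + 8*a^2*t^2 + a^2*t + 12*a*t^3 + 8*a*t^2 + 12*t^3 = (a + 2*t)*(a + 6*t)*(a*t + t)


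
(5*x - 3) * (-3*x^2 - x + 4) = -15*x^3 + 4*x^2 + 23*x - 12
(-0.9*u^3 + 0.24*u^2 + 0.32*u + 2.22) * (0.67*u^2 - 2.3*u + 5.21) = -0.603*u^5 + 2.2308*u^4 - 5.0266*u^3 + 2.0018*u^2 - 3.4388*u + 11.5662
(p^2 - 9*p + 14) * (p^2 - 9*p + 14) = p^4 - 18*p^3 + 109*p^2 - 252*p + 196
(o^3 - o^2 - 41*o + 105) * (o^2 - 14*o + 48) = o^5 - 15*o^4 + 21*o^3 + 631*o^2 - 3438*o + 5040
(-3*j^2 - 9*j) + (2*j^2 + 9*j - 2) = -j^2 - 2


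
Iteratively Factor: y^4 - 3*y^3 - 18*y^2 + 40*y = (y - 2)*(y^3 - y^2 - 20*y) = y*(y - 2)*(y^2 - y - 20) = y*(y - 2)*(y + 4)*(y - 5)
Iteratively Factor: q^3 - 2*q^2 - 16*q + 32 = (q - 2)*(q^2 - 16) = (q - 4)*(q - 2)*(q + 4)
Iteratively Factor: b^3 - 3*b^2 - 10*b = (b + 2)*(b^2 - 5*b) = b*(b + 2)*(b - 5)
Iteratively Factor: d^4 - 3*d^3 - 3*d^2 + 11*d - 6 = (d - 1)*(d^3 - 2*d^2 - 5*d + 6) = (d - 1)*(d + 2)*(d^2 - 4*d + 3) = (d - 1)^2*(d + 2)*(d - 3)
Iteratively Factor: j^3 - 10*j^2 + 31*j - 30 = (j - 3)*(j^2 - 7*j + 10) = (j - 5)*(j - 3)*(j - 2)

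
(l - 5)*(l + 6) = l^2 + l - 30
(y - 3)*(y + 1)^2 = y^3 - y^2 - 5*y - 3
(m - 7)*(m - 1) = m^2 - 8*m + 7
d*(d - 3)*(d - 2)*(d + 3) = d^4 - 2*d^3 - 9*d^2 + 18*d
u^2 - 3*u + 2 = (u - 2)*(u - 1)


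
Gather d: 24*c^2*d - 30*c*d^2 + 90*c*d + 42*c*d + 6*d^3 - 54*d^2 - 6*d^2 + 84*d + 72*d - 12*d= 6*d^3 + d^2*(-30*c - 60) + d*(24*c^2 + 132*c + 144)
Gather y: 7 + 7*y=7*y + 7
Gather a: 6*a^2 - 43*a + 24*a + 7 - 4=6*a^2 - 19*a + 3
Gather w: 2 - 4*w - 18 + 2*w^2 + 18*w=2*w^2 + 14*w - 16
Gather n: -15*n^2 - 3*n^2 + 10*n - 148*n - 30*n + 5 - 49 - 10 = -18*n^2 - 168*n - 54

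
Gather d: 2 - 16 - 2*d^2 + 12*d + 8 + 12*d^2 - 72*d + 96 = 10*d^2 - 60*d + 90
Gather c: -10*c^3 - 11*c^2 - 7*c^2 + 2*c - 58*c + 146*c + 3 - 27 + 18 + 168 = -10*c^3 - 18*c^2 + 90*c + 162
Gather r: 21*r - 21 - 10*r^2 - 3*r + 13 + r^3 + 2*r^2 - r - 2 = r^3 - 8*r^2 + 17*r - 10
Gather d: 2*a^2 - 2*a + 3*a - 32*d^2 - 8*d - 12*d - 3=2*a^2 + a - 32*d^2 - 20*d - 3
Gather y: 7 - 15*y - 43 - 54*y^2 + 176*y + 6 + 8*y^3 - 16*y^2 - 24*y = 8*y^3 - 70*y^2 + 137*y - 30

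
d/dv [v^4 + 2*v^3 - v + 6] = 4*v^3 + 6*v^2 - 1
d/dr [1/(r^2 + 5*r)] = (-2*r - 5)/(r^2*(r + 5)^2)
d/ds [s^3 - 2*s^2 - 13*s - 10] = 3*s^2 - 4*s - 13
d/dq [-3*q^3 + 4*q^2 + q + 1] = -9*q^2 + 8*q + 1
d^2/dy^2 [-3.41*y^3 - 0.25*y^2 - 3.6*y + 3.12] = -20.46*y - 0.5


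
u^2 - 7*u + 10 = (u - 5)*(u - 2)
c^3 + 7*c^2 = c^2*(c + 7)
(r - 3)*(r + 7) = r^2 + 4*r - 21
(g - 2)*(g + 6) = g^2 + 4*g - 12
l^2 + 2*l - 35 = (l - 5)*(l + 7)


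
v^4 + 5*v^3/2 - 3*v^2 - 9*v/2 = v*(v - 3/2)*(v + 1)*(v + 3)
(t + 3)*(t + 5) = t^2 + 8*t + 15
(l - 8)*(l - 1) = l^2 - 9*l + 8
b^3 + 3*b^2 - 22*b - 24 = (b - 4)*(b + 1)*(b + 6)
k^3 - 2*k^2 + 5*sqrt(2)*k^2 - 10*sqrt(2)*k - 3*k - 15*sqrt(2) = (k - 3)*(k + 1)*(k + 5*sqrt(2))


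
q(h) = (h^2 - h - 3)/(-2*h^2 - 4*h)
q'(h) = (2*h - 1)/(-2*h^2 - 4*h) + (4*h + 4)*(h^2 - h - 3)/(-2*h^2 - 4*h)^2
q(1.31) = 0.30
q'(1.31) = -0.51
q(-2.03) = -25.87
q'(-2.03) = -833.52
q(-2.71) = -1.83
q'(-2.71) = -1.59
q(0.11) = 6.67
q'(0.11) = -62.15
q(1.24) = 0.34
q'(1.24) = -0.56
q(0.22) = 3.25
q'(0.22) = -15.65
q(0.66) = 0.92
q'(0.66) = -1.83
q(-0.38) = -2.01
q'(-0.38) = -5.48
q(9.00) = -0.35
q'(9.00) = -0.02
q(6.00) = -0.28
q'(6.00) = -0.03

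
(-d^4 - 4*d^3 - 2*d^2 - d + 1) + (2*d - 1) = -d^4 - 4*d^3 - 2*d^2 + d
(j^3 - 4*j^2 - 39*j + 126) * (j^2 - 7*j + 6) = j^5 - 11*j^4 - 5*j^3 + 375*j^2 - 1116*j + 756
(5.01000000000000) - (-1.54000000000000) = 6.55000000000000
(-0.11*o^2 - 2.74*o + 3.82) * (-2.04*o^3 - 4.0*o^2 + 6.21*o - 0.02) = 0.2244*o^5 + 6.0296*o^4 + 2.4841*o^3 - 32.2932*o^2 + 23.777*o - 0.0764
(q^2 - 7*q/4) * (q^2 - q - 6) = q^4 - 11*q^3/4 - 17*q^2/4 + 21*q/2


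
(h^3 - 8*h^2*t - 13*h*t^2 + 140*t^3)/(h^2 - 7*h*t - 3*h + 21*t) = (h^2 - h*t - 20*t^2)/(h - 3)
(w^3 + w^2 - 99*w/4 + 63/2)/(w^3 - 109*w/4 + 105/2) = (2*w - 3)/(2*w - 5)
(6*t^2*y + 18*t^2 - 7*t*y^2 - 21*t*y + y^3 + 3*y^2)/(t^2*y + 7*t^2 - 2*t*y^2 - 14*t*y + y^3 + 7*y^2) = (-6*t*y - 18*t + y^2 + 3*y)/(-t*y - 7*t + y^2 + 7*y)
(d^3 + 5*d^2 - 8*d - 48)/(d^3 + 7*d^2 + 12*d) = (d^2 + d - 12)/(d*(d + 3))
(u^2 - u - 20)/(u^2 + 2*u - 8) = (u - 5)/(u - 2)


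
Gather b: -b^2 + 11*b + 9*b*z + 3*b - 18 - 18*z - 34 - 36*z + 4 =-b^2 + b*(9*z + 14) - 54*z - 48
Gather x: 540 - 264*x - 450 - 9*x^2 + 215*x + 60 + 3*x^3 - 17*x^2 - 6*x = 3*x^3 - 26*x^2 - 55*x + 150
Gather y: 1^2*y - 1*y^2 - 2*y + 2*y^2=y^2 - y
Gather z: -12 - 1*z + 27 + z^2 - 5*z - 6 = z^2 - 6*z + 9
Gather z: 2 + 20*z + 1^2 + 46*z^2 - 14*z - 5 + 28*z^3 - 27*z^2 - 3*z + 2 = 28*z^3 + 19*z^2 + 3*z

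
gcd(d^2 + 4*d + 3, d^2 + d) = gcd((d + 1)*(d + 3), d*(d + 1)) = d + 1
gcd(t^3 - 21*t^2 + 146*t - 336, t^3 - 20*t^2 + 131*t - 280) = t^2 - 15*t + 56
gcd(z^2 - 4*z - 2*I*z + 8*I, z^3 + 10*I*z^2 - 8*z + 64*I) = z - 2*I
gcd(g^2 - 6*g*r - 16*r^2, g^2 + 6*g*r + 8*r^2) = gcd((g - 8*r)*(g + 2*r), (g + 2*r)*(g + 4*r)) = g + 2*r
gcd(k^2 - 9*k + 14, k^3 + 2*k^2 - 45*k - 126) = k - 7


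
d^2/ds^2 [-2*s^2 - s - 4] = -4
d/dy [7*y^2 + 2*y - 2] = 14*y + 2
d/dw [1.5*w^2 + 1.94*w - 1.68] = 3.0*w + 1.94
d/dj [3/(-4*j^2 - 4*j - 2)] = 3*(2*j + 1)/(2*j^2 + 2*j + 1)^2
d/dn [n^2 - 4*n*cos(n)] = 4*n*sin(n) + 2*n - 4*cos(n)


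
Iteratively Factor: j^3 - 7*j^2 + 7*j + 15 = (j - 3)*(j^2 - 4*j - 5) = (j - 3)*(j + 1)*(j - 5)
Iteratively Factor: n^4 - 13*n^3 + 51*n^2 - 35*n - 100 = (n - 4)*(n^3 - 9*n^2 + 15*n + 25) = (n - 5)*(n - 4)*(n^2 - 4*n - 5) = (n - 5)*(n - 4)*(n + 1)*(n - 5)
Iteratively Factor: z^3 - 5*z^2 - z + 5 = (z - 5)*(z^2 - 1) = (z - 5)*(z - 1)*(z + 1)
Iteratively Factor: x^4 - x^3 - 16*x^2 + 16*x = (x - 1)*(x^3 - 16*x) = (x - 4)*(x - 1)*(x^2 + 4*x) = x*(x - 4)*(x - 1)*(x + 4)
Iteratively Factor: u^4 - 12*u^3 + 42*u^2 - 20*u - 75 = (u - 5)*(u^3 - 7*u^2 + 7*u + 15) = (u - 5)^2*(u^2 - 2*u - 3) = (u - 5)^2*(u - 3)*(u + 1)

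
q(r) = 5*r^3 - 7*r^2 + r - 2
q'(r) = 15*r^2 - 14*r + 1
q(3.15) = 87.97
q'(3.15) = 105.74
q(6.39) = 1023.15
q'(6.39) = 524.02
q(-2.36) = -109.07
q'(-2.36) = 117.58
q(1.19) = -2.30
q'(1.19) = 5.58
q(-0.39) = -3.75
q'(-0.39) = 8.74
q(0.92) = -3.11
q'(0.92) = 0.82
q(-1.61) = -42.62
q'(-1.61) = 62.42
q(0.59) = -2.82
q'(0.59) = -2.04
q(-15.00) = -18467.00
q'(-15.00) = 3586.00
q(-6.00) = -1340.00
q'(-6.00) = 625.00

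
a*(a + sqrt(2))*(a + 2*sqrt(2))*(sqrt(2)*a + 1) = sqrt(2)*a^4 + 7*a^3 + 7*sqrt(2)*a^2 + 4*a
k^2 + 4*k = k*(k + 4)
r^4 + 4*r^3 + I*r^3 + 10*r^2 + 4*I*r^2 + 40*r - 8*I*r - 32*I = (r + 4)*(r - 2*I)*(r - I)*(r + 4*I)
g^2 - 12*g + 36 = (g - 6)^2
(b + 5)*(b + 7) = b^2 + 12*b + 35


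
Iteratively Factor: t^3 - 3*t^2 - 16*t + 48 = (t - 3)*(t^2 - 16) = (t - 3)*(t + 4)*(t - 4)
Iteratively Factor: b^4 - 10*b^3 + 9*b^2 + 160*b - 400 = (b - 5)*(b^3 - 5*b^2 - 16*b + 80) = (b - 5)*(b + 4)*(b^2 - 9*b + 20) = (b - 5)^2*(b + 4)*(b - 4)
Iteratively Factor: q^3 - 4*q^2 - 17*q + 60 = (q - 3)*(q^2 - q - 20) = (q - 3)*(q + 4)*(q - 5)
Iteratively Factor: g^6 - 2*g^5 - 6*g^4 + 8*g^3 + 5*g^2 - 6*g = (g + 1)*(g^5 - 3*g^4 - 3*g^3 + 11*g^2 - 6*g) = (g - 1)*(g + 1)*(g^4 - 2*g^3 - 5*g^2 + 6*g) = (g - 1)*(g + 1)*(g + 2)*(g^3 - 4*g^2 + 3*g) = g*(g - 1)*(g + 1)*(g + 2)*(g^2 - 4*g + 3) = g*(g - 3)*(g - 1)*(g + 1)*(g + 2)*(g - 1)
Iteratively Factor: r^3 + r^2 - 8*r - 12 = (r - 3)*(r^2 + 4*r + 4) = (r - 3)*(r + 2)*(r + 2)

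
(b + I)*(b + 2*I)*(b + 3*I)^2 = b^4 + 9*I*b^3 - 29*b^2 - 39*I*b + 18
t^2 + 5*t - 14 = (t - 2)*(t + 7)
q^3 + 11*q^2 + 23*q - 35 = (q - 1)*(q + 5)*(q + 7)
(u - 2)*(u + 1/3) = u^2 - 5*u/3 - 2/3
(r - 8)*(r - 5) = r^2 - 13*r + 40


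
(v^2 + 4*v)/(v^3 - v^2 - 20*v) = 1/(v - 5)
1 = 1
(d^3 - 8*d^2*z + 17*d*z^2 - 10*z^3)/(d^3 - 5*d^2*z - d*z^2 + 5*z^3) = (d - 2*z)/(d + z)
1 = 1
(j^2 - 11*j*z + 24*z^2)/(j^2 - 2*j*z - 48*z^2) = (j - 3*z)/(j + 6*z)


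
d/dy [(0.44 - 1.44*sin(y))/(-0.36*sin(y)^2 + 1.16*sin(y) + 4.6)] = (-0.5184*sin(y)^2 + 0.3168*sin(y) - 7.1344)*cos(y)/(0.1296*sin(y)^4 - 0.8352*sin(y)^3 - 1.9664*sin(y)^2 + 10.672*sin(y) + 21.16)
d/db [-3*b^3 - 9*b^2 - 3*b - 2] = -9*b^2 - 18*b - 3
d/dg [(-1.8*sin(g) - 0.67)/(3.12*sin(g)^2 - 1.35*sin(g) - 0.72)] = (5.616*sin(g)^2 + 4.1808*sin(g) + 0.3915)*cos(g)/(9.7344*sin(g)^4 - 8.424*sin(g)^3 - 2.6703*sin(g)^2 + 1.944*sin(g) + 0.5184)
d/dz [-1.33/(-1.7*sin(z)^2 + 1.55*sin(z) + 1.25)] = (2.0615 - 4.522*sin(z))*cos(z)/(-1.7*sin(z)^2 + 1.55*sin(z) + 1.25)^2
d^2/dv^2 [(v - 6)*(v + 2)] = 2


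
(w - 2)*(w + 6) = w^2 + 4*w - 12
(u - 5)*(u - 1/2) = u^2 - 11*u/2 + 5/2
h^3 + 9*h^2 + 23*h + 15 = (h + 1)*(h + 3)*(h + 5)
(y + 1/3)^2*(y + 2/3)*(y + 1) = y^4 + 7*y^3/3 + 17*y^2/9 + 17*y/27 + 2/27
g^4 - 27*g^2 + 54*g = g*(g - 3)^2*(g + 6)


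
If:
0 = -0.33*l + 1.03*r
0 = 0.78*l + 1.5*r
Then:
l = 0.00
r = 0.00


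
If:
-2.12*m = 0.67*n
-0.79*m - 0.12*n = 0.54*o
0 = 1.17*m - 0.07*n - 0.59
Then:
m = 0.42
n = -1.34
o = -0.32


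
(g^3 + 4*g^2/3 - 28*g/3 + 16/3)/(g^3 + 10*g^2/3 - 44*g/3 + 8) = (g + 4)/(g + 6)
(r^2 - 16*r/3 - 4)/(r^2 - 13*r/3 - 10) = (3*r + 2)/(3*r + 5)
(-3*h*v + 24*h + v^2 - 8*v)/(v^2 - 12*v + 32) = (-3*h + v)/(v - 4)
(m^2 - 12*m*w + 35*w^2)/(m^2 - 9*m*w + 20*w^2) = (-m + 7*w)/(-m + 4*w)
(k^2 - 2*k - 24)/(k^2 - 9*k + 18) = (k + 4)/(k - 3)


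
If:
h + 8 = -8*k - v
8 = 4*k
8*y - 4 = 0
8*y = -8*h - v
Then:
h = 20/7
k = 2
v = -188/7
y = 1/2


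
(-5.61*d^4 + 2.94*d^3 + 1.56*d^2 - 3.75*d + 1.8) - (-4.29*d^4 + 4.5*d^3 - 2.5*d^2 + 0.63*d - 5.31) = -1.32*d^4 - 1.56*d^3 + 4.06*d^2 - 4.38*d + 7.11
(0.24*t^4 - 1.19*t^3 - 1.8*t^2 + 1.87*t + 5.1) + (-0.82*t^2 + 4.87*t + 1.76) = 0.24*t^4 - 1.19*t^3 - 2.62*t^2 + 6.74*t + 6.86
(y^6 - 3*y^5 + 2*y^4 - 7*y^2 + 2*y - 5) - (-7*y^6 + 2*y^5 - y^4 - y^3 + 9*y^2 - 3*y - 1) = 8*y^6 - 5*y^5 + 3*y^4 + y^3 - 16*y^2 + 5*y - 4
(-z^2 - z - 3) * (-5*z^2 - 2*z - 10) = 5*z^4 + 7*z^3 + 27*z^2 + 16*z + 30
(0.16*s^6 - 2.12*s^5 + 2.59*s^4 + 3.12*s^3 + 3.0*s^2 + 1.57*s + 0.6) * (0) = 0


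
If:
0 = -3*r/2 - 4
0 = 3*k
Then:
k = 0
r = -8/3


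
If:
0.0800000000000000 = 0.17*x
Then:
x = 0.47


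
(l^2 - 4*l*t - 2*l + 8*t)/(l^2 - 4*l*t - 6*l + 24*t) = (l - 2)/(l - 6)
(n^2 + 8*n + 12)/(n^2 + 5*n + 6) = (n + 6)/(n + 3)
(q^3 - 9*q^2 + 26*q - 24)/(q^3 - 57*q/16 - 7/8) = 16*(q^2 - 7*q + 12)/(16*q^2 + 32*q + 7)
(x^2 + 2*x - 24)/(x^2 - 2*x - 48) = (x - 4)/(x - 8)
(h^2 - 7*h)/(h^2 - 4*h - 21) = h/(h + 3)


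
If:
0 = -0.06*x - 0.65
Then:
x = -10.83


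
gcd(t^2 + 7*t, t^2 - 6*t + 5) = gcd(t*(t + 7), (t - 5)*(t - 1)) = 1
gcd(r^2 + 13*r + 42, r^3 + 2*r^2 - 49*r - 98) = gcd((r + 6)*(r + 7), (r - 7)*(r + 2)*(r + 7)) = r + 7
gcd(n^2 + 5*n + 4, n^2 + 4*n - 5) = 1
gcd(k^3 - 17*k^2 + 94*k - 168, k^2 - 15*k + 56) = k - 7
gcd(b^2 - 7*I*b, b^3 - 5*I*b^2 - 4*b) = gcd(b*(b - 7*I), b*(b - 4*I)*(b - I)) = b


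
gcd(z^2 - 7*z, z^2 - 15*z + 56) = z - 7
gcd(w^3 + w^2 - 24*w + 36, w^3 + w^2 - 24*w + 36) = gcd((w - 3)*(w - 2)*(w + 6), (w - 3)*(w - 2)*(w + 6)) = w^3 + w^2 - 24*w + 36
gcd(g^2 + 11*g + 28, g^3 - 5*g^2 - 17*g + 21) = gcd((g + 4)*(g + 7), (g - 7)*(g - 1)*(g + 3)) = 1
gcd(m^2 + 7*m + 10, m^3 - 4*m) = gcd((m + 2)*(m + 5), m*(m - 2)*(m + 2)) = m + 2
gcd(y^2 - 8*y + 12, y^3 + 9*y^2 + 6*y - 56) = y - 2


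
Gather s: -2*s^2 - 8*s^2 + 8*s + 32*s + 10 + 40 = -10*s^2 + 40*s + 50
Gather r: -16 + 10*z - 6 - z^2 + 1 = -z^2 + 10*z - 21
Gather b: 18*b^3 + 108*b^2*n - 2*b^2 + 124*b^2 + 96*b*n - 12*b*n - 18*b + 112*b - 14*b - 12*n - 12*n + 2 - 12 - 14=18*b^3 + b^2*(108*n + 122) + b*(84*n + 80) - 24*n - 24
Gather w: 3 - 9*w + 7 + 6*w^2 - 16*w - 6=6*w^2 - 25*w + 4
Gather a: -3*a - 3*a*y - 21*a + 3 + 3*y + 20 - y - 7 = a*(-3*y - 24) + 2*y + 16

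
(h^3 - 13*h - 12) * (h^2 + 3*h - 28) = h^5 + 3*h^4 - 41*h^3 - 51*h^2 + 328*h + 336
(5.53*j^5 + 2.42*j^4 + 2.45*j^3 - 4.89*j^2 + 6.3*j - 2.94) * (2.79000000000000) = 15.4287*j^5 + 6.7518*j^4 + 6.8355*j^3 - 13.6431*j^2 + 17.577*j - 8.2026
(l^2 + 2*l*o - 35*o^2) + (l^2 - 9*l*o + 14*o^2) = 2*l^2 - 7*l*o - 21*o^2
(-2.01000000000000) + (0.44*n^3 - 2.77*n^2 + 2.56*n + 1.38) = 0.44*n^3 - 2.77*n^2 + 2.56*n - 0.63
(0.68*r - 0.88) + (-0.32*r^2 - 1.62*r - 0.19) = -0.32*r^2 - 0.94*r - 1.07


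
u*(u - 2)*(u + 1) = u^3 - u^2 - 2*u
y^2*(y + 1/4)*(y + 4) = y^4 + 17*y^3/4 + y^2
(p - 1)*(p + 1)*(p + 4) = p^3 + 4*p^2 - p - 4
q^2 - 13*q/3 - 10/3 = (q - 5)*(q + 2/3)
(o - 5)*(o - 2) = o^2 - 7*o + 10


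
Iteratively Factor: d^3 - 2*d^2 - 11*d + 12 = (d - 1)*(d^2 - d - 12) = (d - 4)*(d - 1)*(d + 3)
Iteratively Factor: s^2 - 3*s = (s)*(s - 3)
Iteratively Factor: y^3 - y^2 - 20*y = (y + 4)*(y^2 - 5*y) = y*(y + 4)*(y - 5)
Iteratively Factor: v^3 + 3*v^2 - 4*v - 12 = (v + 2)*(v^2 + v - 6) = (v - 2)*(v + 2)*(v + 3)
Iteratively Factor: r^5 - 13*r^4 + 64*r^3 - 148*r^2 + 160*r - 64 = (r - 1)*(r^4 - 12*r^3 + 52*r^2 - 96*r + 64) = (r - 2)*(r - 1)*(r^3 - 10*r^2 + 32*r - 32) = (r - 4)*(r - 2)*(r - 1)*(r^2 - 6*r + 8) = (r - 4)^2*(r - 2)*(r - 1)*(r - 2)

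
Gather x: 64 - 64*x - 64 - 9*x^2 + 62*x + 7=-9*x^2 - 2*x + 7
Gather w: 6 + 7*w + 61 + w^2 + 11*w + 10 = w^2 + 18*w + 77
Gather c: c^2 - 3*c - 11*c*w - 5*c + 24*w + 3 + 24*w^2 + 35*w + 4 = c^2 + c*(-11*w - 8) + 24*w^2 + 59*w + 7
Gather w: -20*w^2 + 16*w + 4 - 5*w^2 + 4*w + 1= -25*w^2 + 20*w + 5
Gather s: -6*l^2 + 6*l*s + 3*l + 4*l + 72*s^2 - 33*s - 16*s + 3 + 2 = -6*l^2 + 7*l + 72*s^2 + s*(6*l - 49) + 5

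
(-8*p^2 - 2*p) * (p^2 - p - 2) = -8*p^4 + 6*p^3 + 18*p^2 + 4*p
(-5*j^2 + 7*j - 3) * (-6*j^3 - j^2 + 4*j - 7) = 30*j^5 - 37*j^4 - 9*j^3 + 66*j^2 - 61*j + 21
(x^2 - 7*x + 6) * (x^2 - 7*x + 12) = x^4 - 14*x^3 + 67*x^2 - 126*x + 72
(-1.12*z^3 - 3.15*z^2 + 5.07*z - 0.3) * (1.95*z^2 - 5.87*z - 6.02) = -2.184*z^5 + 0.431900000000001*z^4 + 35.1194*z^3 - 11.3829*z^2 - 28.7604*z + 1.806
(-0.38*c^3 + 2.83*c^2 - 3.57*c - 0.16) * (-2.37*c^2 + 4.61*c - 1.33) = 0.9006*c^5 - 8.4589*c^4 + 22.0126*c^3 - 19.8424*c^2 + 4.0105*c + 0.2128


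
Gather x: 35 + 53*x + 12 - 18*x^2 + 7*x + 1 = -18*x^2 + 60*x + 48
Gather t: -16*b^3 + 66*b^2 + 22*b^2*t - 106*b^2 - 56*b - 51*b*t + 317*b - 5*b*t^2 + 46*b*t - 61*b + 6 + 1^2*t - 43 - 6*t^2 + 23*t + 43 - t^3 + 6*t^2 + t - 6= -16*b^3 - 40*b^2 - 5*b*t^2 + 200*b - t^3 + t*(22*b^2 - 5*b + 25)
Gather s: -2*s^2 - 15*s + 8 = -2*s^2 - 15*s + 8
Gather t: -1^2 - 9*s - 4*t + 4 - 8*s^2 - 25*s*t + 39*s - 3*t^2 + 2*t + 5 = -8*s^2 + 30*s - 3*t^2 + t*(-25*s - 2) + 8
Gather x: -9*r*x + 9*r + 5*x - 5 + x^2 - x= 9*r + x^2 + x*(4 - 9*r) - 5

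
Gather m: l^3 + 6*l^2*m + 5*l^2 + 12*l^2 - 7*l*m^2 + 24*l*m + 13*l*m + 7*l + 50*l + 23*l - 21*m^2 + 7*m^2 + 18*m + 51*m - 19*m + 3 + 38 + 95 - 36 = l^3 + 17*l^2 + 80*l + m^2*(-7*l - 14) + m*(6*l^2 + 37*l + 50) + 100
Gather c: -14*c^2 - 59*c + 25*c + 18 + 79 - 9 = -14*c^2 - 34*c + 88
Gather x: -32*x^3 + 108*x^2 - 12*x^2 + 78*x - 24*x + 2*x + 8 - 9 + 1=-32*x^3 + 96*x^2 + 56*x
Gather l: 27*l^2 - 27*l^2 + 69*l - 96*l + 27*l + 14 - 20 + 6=0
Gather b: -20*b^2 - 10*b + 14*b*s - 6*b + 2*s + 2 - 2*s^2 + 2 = -20*b^2 + b*(14*s - 16) - 2*s^2 + 2*s + 4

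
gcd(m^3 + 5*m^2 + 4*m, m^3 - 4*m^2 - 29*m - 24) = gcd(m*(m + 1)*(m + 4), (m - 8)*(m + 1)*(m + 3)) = m + 1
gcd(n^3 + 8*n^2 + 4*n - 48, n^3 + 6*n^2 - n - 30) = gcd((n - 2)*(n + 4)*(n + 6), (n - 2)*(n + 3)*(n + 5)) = n - 2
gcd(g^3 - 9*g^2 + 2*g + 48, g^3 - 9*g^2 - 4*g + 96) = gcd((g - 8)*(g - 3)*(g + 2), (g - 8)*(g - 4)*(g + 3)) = g - 8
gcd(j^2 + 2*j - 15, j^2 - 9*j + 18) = j - 3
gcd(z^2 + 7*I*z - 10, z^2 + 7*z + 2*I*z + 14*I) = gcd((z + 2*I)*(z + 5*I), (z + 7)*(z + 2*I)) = z + 2*I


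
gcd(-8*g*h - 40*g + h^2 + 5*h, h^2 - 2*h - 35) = h + 5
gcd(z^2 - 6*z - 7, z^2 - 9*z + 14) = z - 7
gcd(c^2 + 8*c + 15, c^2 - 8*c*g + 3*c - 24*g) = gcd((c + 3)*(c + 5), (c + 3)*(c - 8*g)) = c + 3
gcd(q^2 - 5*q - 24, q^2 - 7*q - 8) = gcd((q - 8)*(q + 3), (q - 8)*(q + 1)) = q - 8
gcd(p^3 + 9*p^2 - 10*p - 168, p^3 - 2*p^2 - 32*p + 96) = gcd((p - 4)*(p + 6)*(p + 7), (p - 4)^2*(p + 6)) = p^2 + 2*p - 24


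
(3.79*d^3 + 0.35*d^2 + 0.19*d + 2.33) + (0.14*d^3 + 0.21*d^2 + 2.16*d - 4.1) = 3.93*d^3 + 0.56*d^2 + 2.35*d - 1.77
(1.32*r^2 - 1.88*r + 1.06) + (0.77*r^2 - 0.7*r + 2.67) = 2.09*r^2 - 2.58*r + 3.73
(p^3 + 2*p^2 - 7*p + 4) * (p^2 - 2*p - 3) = p^5 - 14*p^3 + 12*p^2 + 13*p - 12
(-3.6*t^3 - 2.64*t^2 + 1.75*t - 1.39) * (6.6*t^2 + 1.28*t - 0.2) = -23.76*t^5 - 22.032*t^4 + 8.8908*t^3 - 6.406*t^2 - 2.1292*t + 0.278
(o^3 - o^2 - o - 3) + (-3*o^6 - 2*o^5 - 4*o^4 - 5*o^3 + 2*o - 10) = -3*o^6 - 2*o^5 - 4*o^4 - 4*o^3 - o^2 + o - 13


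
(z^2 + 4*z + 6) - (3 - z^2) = 2*z^2 + 4*z + 3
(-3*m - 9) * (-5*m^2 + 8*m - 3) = 15*m^3 + 21*m^2 - 63*m + 27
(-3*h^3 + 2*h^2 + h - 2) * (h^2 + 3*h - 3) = -3*h^5 - 7*h^4 + 16*h^3 - 5*h^2 - 9*h + 6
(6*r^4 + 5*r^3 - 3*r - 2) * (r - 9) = 6*r^5 - 49*r^4 - 45*r^3 - 3*r^2 + 25*r + 18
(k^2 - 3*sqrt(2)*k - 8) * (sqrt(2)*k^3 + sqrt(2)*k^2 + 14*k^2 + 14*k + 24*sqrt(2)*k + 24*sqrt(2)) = sqrt(2)*k^5 + sqrt(2)*k^4 + 8*k^4 - 26*sqrt(2)*k^3 + 8*k^3 - 256*k^2 - 26*sqrt(2)*k^2 - 192*sqrt(2)*k - 256*k - 192*sqrt(2)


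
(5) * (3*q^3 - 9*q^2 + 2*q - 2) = 15*q^3 - 45*q^2 + 10*q - 10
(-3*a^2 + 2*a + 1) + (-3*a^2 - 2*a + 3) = 4 - 6*a^2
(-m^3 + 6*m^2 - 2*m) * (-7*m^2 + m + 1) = 7*m^5 - 43*m^4 + 19*m^3 + 4*m^2 - 2*m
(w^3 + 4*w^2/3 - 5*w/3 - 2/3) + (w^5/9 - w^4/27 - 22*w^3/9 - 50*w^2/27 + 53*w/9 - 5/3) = w^5/9 - w^4/27 - 13*w^3/9 - 14*w^2/27 + 38*w/9 - 7/3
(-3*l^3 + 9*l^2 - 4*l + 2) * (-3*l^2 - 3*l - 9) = 9*l^5 - 18*l^4 + 12*l^3 - 75*l^2 + 30*l - 18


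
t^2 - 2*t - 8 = (t - 4)*(t + 2)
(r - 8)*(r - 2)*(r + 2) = r^3 - 8*r^2 - 4*r + 32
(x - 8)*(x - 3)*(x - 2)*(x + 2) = x^4 - 11*x^3 + 20*x^2 + 44*x - 96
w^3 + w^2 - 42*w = w*(w - 6)*(w + 7)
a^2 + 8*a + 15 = (a + 3)*(a + 5)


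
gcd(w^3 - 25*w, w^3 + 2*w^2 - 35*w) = w^2 - 5*w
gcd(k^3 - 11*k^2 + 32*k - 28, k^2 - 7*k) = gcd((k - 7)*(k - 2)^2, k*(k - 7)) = k - 7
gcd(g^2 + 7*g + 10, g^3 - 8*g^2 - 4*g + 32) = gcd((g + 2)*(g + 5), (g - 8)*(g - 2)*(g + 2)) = g + 2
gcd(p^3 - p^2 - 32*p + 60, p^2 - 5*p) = p - 5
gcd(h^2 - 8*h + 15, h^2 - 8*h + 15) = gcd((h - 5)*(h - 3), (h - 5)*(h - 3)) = h^2 - 8*h + 15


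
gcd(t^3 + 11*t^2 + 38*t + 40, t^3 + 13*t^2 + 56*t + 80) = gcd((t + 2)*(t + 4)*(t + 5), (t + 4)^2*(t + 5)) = t^2 + 9*t + 20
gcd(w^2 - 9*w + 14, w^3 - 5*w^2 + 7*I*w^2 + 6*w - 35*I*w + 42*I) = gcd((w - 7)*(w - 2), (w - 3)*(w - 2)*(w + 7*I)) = w - 2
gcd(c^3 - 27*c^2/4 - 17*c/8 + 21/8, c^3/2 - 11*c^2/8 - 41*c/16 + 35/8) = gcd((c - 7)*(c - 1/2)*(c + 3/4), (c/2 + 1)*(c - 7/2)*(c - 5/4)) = 1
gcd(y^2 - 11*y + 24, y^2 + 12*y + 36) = 1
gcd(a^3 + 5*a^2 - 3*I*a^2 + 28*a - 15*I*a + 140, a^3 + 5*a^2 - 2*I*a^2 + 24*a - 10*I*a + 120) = a^2 + a*(5 + 4*I) + 20*I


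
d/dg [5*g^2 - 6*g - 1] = 10*g - 6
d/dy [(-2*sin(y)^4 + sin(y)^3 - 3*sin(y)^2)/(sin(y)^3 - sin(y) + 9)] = (-2*sin(y)^5 + 9*sin(y)^3 - 74*sin(y)^2 + 30*sin(y) - 54)*sin(y)*cos(y)/(sin(y)^3 - sin(y) + 9)^2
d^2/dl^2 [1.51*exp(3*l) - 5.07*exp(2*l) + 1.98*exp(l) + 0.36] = (13.59*exp(2*l) - 20.28*exp(l) + 1.98)*exp(l)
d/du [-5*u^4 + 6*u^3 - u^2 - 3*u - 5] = -20*u^3 + 18*u^2 - 2*u - 3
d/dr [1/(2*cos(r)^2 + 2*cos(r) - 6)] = (2*cos(r) + 1)*sin(r)/(2*(cos(r)^2 + cos(r) - 3)^2)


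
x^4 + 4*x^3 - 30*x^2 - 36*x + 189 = (x - 3)^2*(x + 3)*(x + 7)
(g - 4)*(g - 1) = g^2 - 5*g + 4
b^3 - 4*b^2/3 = b^2*(b - 4/3)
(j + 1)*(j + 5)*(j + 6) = j^3 + 12*j^2 + 41*j + 30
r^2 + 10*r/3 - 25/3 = (r - 5/3)*(r + 5)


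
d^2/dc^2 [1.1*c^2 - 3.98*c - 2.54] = 2.20000000000000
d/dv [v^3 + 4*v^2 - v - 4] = 3*v^2 + 8*v - 1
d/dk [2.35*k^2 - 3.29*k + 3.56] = 4.7*k - 3.29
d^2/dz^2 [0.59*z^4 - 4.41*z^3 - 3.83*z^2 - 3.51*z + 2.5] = 7.08*z^2 - 26.46*z - 7.66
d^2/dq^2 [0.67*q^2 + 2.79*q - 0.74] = 1.34000000000000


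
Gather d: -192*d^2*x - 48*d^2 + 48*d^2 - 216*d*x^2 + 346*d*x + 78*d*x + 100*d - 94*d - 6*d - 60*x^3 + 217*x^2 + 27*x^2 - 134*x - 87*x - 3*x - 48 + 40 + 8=-192*d^2*x + d*(-216*x^2 + 424*x) - 60*x^3 + 244*x^2 - 224*x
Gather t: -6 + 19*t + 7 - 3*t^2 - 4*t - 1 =-3*t^2 + 15*t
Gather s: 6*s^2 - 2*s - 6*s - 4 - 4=6*s^2 - 8*s - 8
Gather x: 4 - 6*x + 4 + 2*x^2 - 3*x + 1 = 2*x^2 - 9*x + 9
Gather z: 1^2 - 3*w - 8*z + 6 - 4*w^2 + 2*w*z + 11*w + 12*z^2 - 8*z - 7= -4*w^2 + 8*w + 12*z^2 + z*(2*w - 16)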